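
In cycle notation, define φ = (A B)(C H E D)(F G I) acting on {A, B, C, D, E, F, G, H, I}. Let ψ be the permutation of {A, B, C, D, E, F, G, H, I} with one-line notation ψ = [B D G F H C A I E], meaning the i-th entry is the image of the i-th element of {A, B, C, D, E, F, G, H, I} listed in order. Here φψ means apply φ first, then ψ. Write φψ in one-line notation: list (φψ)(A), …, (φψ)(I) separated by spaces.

For each element, apply φ then ψ: A → B → D; B → A → B; C → H → I; D → C → G; E → D → F; F → G → A; G → I → E; H → E → H; I → F → C.
Collecting the images, φψ = [D B I G F A E H C].

D B I G F A E H C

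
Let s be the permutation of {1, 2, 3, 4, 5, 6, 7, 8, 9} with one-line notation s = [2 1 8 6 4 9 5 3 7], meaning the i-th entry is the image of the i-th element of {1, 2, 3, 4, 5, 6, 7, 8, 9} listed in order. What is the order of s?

Decomposing into disjoint cycles gives cycle lengths 5, 2, 2.
Since disjoint cycles commute, ord(s) = lcm(5, 2, 2) = 10.

10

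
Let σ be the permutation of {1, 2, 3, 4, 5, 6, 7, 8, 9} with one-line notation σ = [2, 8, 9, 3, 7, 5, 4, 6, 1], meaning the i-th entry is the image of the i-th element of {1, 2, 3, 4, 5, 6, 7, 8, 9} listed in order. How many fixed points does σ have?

No element satisfies σ(x) = x, so there are 0 fixed points.

0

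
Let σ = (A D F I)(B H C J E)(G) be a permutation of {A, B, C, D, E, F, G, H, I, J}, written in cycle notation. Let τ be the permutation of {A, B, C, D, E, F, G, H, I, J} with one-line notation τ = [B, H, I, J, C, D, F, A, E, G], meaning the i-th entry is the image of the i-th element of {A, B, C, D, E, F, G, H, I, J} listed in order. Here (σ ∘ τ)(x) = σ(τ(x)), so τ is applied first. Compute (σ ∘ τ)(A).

τ(A) = B, then σ(B) = H; composing gives (σ ∘ τ)(A) = H.

H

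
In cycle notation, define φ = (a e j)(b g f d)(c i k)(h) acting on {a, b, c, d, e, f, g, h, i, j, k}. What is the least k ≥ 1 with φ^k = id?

12

The cycle type of φ is (4, 3, 3, 1).
Since disjoint cycles commute, ord(φ) = lcm(4, 3, 3) = 12.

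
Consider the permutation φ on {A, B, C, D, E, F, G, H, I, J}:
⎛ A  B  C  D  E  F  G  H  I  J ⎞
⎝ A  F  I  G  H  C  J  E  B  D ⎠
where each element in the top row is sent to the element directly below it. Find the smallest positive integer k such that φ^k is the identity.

The disjoint-cycle form of φ has cycle lengths 4, 3, 2, 1.
The order of φ is the least common multiple of its cycle lengths: lcm(4, 3, 2) = 12.

12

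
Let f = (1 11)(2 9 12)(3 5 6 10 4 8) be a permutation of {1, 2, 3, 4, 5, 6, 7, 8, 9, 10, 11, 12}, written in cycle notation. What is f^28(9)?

9 lies in the 3-cycle (2 9 12).
Since the cycle has length 3, f^28 acts on it the same as f^1 (28 mod 3 = 1).
Stepping 1 place around the cycle: 9 → 12.

12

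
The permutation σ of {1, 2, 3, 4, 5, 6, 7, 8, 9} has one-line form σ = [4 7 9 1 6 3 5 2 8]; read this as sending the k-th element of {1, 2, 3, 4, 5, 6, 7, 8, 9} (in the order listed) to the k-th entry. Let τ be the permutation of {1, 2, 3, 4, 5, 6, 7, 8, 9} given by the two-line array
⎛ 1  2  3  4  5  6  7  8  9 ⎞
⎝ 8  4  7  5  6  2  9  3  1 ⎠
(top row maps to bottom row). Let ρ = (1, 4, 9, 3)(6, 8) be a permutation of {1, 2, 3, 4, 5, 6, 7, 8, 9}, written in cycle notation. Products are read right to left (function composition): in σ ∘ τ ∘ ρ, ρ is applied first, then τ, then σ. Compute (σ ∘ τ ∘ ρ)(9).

Apply the permutations in order: ρ(9) = 3, then τ(3) = 7, then σ(7) = 5. So (σ ∘ τ ∘ ρ)(9) = 5.

5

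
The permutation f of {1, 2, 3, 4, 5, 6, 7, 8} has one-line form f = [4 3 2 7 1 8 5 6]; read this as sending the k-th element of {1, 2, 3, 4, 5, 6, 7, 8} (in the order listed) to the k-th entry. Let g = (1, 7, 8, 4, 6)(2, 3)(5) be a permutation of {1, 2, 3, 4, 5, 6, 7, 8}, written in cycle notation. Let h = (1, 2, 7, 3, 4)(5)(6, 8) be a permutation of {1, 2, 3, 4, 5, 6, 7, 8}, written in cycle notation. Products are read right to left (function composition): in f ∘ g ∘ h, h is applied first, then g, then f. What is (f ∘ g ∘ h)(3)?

Chase 3: h(3) = 4; g(4) = 6; f(6) = 8. Hence (f ∘ g ∘ h)(3) = 8.

8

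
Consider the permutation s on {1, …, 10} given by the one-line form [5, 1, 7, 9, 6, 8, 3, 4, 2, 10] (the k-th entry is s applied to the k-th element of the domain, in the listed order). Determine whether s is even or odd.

odd

In disjoint-cycle form the cycle lengths are 7, 2, 1.
A cycle of length ℓ contributes ℓ−1 transpositions, so s is a product of 6 + 1 = 7 transpositions — odd.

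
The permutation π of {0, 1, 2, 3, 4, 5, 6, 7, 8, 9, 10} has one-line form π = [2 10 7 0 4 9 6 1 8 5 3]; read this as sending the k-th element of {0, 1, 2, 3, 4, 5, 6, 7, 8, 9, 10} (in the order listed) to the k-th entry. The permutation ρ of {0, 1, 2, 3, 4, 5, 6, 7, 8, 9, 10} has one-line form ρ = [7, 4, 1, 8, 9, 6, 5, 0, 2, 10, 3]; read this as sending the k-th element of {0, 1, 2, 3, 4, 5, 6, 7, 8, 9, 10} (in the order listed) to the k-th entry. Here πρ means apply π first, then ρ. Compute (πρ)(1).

3

(πρ)(1) = ρ(π(1)). π(1) = 10, then ρ(10) = 3. So (πρ)(1) = 3.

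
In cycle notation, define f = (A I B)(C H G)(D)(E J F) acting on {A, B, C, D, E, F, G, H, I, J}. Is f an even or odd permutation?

even

The cycle lengths are 3, 3, 3, 1.
A cycle of length ℓ contributes ℓ−1 transpositions, so f is a product of 2 + 2 + 2 = 6 transpositions — even.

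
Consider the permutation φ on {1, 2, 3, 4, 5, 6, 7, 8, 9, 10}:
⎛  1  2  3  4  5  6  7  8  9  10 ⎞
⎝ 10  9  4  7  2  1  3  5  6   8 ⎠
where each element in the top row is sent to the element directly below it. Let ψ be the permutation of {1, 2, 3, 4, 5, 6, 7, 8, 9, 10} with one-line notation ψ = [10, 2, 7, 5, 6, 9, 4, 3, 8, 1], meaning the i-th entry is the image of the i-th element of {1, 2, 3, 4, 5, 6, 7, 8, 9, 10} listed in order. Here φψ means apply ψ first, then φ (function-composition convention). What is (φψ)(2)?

9

ψ(2) = 2, then φ(2) = 9; composing gives (φψ)(2) = 9.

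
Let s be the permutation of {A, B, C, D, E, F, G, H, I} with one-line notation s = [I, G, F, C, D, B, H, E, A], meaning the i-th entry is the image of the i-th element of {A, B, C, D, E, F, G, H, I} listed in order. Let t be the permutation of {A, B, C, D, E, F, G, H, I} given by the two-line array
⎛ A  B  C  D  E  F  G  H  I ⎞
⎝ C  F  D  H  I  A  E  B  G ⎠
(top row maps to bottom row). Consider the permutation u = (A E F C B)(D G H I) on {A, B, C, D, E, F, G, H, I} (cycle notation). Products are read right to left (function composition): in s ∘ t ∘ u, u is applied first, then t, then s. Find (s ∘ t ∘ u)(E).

I

Chase E: u(E) = F; t(F) = A; s(A) = I. Hence (s ∘ t ∘ u)(E) = I.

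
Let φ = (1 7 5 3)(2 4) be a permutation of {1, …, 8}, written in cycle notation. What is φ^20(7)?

7 lies in the 4-cycle (1 7 5 3).
On a 4-cycle, φ^4 is the identity, so φ^20 = φ^0 there (20 ≡ 0 mod 4).
So φ^20(7) = 7.

7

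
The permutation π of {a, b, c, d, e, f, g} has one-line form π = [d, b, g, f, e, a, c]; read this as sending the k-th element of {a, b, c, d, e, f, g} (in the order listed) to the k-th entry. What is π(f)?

a

f is element number 6 of the domain, and entry number 6 of the one-line form is a, so π(f) = a.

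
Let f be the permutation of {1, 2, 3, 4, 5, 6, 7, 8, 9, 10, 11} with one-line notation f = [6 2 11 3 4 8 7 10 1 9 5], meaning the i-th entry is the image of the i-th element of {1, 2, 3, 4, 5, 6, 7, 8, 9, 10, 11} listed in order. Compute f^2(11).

Tracing 11 → 5 → … returns to 11 after 4 steps, so 11 lies in a 4-cycle (3 11 5 4).
Advancing 2 steps from 11: 11 → 5 → 4.

4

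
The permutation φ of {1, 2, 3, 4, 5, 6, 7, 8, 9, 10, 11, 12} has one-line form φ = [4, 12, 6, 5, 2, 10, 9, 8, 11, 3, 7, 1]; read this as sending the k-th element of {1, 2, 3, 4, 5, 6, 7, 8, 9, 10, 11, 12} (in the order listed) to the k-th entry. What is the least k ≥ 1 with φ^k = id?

The disjoint-cycle form of φ has cycle lengths 5, 3, 3, 1.
The order is lcm(5, 3, 3) = 15.

15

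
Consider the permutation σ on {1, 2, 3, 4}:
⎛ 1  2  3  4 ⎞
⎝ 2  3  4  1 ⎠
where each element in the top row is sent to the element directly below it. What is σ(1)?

The entry below 1 in the array is 2, so σ(1) = 2.

2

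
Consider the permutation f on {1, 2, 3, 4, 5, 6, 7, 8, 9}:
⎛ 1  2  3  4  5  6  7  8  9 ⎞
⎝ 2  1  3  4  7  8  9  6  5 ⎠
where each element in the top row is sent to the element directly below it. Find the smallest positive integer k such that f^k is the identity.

6

The disjoint-cycle form of f has cycle lengths 3, 2, 2, 1, 1.
The order of f is the least common multiple of its cycle lengths: lcm(3, 2, 2) = 6.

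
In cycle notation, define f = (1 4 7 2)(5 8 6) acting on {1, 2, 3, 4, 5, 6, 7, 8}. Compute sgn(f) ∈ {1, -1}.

-1

The cycle lengths are 4, 3, 1.
A cycle is odd iff its length is even; f has 1 even-length cycle, so sgn(f) = (−1)^1 and f is odd.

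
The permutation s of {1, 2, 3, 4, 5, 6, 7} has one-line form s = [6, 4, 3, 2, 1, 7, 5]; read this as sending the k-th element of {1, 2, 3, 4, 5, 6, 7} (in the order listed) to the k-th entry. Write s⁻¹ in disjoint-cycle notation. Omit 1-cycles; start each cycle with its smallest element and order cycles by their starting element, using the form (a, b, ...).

The cycle decomposition of s is (1, 6, 7, 5)(2, 4).
Reversing each cycle (and rotating so the smallest element leads) gives s⁻¹ = (1, 5, 7, 6)(2, 4).

(1, 5, 7, 6)(2, 4)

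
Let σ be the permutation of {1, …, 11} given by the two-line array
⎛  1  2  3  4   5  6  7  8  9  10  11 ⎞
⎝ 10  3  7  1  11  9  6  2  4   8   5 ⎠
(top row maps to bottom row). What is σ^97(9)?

Tracing 9 → 4 → … returns to 9 after 9 steps, so 9 lies in a 9-cycle (1 10 8 2 3 7 6 9 4).
Powers repeat with period 9 on this cycle, and 97 mod 9 = 7, so σ^97(9) = σ^7(9).
Stepping 7 places around the cycle: 9 → 4 → 1 → 10 → 8 → 2 → 3 → 7.

7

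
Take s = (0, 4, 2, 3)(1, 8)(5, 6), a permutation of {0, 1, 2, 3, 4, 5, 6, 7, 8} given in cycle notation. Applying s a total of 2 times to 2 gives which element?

2 lies in the 4-cycle (0, 4, 2, 3).
Stepping 2 places around the cycle: 2 → 3 → 0.

0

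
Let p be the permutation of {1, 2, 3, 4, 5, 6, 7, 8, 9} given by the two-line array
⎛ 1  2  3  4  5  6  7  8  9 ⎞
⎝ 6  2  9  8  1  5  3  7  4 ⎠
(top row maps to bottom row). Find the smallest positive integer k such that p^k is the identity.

15

Decomposing into disjoint cycles gives cycle lengths 5, 3, 1.
The order is lcm(5, 3) = 15.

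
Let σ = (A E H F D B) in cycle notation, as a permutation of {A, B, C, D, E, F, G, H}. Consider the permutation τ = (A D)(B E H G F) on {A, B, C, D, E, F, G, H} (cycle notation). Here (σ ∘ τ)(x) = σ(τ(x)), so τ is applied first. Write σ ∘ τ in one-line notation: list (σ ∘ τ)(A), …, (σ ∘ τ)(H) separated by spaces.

B H C E F A D G

For each element, apply τ then σ: A → D → B; B → E → H; C → C → C; D → A → E; E → H → F; F → B → A; G → F → D; H → G → G.
So σ ∘ τ in one-line form is B H C E F A D G.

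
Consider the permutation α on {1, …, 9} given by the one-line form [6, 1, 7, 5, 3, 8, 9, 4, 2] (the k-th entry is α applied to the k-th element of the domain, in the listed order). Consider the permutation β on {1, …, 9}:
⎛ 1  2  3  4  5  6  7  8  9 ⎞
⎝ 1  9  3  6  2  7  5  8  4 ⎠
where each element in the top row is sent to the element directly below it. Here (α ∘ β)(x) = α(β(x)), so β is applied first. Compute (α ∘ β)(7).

3

β(7) = 5, then α(5) = 3; composing gives (α ∘ β)(7) = 3.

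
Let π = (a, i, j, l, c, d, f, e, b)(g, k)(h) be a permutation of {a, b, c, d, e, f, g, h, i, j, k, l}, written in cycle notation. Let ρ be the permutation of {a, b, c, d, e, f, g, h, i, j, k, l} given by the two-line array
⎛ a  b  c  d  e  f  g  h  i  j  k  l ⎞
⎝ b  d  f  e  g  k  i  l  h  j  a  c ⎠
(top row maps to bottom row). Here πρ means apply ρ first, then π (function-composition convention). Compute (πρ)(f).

First apply ρ: ρ(f) = k, then π(k) = g. Thus (πρ)(f) = g.

g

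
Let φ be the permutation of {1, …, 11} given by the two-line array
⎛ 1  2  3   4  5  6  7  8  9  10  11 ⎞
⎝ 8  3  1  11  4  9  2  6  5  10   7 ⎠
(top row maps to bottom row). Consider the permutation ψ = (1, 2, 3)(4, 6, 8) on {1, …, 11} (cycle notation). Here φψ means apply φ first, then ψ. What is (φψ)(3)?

2

φ(3) = 1, then ψ(1) = 2; composing gives (φψ)(3) = 2.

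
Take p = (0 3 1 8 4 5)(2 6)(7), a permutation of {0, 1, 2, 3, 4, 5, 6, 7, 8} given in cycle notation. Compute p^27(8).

0

8 lies in the 6-cycle (0 3 1 8 4 5).
On a 6-cycle, p^6 is the identity, so p^27 = p^3 there (27 ≡ 3 mod 6).
Advancing 3 steps from 8: 8 → 4 → 5 → 0.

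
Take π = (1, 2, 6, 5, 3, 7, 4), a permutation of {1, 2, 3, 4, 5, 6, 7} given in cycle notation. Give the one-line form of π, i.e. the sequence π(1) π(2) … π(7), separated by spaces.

2 6 7 1 3 5 4

Image by image: 1↦2, 2↦6, 3↦7, 4↦1, 5↦3, 6↦5, 7↦4.
So the one-line form is 2 6 7 1 3 5 4.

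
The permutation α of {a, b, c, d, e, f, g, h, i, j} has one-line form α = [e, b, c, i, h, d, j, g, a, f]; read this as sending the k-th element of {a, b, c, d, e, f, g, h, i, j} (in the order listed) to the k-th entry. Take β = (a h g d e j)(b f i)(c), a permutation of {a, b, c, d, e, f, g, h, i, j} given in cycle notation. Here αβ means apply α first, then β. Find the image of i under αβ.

First apply α: α(i) = a, then β(a) = h. Thus (αβ)(i) = h.

h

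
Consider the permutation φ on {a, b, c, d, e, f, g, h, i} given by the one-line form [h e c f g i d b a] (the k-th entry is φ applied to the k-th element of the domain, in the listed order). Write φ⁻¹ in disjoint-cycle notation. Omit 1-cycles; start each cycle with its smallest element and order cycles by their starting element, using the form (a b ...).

The cycle decomposition of φ is (a h b e g d f i).
Reversing each cycle (and rotating so the smallest element leads) gives φ⁻¹ = (a i f d g e b h).

(a i f d g e b h)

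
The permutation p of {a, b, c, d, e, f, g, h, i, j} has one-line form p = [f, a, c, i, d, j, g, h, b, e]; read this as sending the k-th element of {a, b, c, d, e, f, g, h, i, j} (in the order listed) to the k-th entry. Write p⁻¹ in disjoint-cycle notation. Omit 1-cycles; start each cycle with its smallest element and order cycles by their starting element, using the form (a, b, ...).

The cycle decomposition of p is (a, f, j, e, d, i, b).
Reversing each cycle (and rotating so the smallest element leads) gives p⁻¹ = (a, b, i, d, e, j, f).

(a, b, i, d, e, j, f)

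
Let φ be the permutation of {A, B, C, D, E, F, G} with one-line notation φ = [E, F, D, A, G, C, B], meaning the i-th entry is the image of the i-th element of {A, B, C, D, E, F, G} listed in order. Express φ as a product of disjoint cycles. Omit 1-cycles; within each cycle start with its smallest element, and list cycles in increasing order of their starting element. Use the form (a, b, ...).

(A, E, G, B, F, C, D)

Iterating φ from A gives A → E → G → B → F → C → D → A; that is the 7-cycle (A, E, G, B, F, C, D).
Repeating from the next unused element and collecting all non-trivial cycles gives (A, E, G, B, F, C, D).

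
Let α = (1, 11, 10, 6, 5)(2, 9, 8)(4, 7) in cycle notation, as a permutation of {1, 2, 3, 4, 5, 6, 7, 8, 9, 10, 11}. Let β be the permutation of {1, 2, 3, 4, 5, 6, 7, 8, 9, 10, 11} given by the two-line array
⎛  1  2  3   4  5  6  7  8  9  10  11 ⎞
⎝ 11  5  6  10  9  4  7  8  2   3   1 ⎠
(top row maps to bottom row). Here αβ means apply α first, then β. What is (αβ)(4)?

α(4) = 7, then β(7) = 7; composing gives (αβ)(4) = 7.

7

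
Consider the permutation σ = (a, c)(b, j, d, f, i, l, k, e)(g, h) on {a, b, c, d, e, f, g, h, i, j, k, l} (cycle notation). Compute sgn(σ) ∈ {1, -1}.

-1

The cycle lengths are 8, 2, 2.
A cycle is odd iff its length is even; σ has 3 even-length cycles, so sgn(σ) = (−1)^3 and σ is odd.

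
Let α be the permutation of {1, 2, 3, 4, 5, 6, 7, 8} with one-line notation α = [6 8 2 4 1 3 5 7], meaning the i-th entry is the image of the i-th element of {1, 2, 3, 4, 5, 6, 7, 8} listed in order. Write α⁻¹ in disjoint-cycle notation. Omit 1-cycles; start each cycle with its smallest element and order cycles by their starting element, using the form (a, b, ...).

(1, 5, 7, 8, 2, 3, 6)

The cycle decomposition of α is (1, 6, 3, 2, 8, 7, 5).
Reversing each cycle (and rotating so the smallest element leads) gives α⁻¹ = (1, 5, 7, 8, 2, 3, 6).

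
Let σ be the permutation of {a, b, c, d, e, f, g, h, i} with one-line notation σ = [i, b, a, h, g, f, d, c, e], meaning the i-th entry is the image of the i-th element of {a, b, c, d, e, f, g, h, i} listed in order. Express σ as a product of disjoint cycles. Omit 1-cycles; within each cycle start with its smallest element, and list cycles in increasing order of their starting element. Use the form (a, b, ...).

(a, i, e, g, d, h, c)

Start at a and follow images: a → i → e → g → d → h → c → a, giving the cycle (a, i, e, g, d, h, c).
Continuing from each remaining unvisited element yields (a, i, e, g, d, h, c).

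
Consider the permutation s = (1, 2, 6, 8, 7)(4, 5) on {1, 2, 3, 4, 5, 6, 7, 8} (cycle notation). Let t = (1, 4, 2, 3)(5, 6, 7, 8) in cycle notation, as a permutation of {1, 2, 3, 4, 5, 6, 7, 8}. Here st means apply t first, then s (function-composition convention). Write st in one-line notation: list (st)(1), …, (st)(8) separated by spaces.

For each element, apply t then s: 1 → 4 → 5; 2 → 3 → 3; 3 → 1 → 2; 4 → 2 → 6; 5 → 6 → 8; 6 → 7 → 1; 7 → 8 → 7; 8 → 5 → 4.
So st in one-line form is 5 3 2 6 8 1 7 4.

5 3 2 6 8 1 7 4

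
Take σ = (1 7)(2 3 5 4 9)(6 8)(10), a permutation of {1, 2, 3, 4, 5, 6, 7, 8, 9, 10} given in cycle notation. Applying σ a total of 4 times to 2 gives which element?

9

2 lies in the 5-cycle (2 3 5 4 9).
Advancing 4 steps from 2: 2 → 3 → 5 → 4 → 9.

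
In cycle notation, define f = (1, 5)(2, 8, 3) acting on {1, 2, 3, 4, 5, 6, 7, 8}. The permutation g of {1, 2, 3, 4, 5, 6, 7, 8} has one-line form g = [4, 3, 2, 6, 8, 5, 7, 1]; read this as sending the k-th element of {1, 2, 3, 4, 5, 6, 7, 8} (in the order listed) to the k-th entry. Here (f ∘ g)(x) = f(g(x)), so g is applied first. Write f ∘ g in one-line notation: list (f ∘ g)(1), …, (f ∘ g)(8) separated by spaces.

(f ∘ g)(x) = f(g(x)). Computing each image: f(g(1)) = f(4) = 4, f(g(2)) = f(3) = 2, f(g(3)) = f(2) = 8, f(g(4)) = f(6) = 6, f(g(5)) = f(8) = 3, f(g(6)) = f(5) = 1, f(g(7)) = f(7) = 7, f(g(8)) = f(1) = 5.
Hence f ∘ g = [4 2 8 6 3 1 7 5].

4 2 8 6 3 1 7 5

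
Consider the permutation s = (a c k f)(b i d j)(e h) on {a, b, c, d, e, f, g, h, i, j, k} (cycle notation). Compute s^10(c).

f

c lies in the 4-cycle (a c k f).
On a 4-cycle, s^4 is the identity, so s^10 = s^2 there (10 ≡ 2 mod 4).
Stepping 2 places around the cycle: c → k → f.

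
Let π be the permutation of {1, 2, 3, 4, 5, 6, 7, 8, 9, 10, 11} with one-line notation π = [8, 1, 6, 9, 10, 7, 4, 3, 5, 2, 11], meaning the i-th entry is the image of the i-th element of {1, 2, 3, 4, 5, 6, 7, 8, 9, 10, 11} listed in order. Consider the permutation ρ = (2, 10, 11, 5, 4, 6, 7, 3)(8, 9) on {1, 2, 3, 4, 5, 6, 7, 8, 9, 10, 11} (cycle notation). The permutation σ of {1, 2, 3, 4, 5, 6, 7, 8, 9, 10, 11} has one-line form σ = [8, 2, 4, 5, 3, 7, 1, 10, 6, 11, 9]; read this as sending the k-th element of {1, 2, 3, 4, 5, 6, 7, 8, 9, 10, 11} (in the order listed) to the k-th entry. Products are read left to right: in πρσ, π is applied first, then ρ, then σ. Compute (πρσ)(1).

Apply the permutations in order: π(1) = 8, then ρ(8) = 9, then σ(9) = 6. So (πρσ)(1) = 6.

6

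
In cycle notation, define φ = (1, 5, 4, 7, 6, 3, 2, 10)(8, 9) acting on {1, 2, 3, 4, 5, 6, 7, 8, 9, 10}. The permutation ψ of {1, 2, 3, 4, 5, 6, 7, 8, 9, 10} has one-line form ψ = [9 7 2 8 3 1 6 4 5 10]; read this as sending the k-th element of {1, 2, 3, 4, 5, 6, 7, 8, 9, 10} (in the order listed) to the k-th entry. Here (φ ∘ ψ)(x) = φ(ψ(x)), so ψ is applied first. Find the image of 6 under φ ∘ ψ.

First apply ψ: ψ(6) = 1, then φ(1) = 5. Thus (φ ∘ ψ)(6) = 5.

5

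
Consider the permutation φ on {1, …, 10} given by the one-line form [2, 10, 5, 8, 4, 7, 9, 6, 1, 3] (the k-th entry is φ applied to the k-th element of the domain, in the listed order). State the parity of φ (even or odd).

odd

In disjoint-cycle form the cycle lengths are 10.
A cycle of length ℓ contributes ℓ−1 transpositions, so φ is a product of 9 transpositions — odd.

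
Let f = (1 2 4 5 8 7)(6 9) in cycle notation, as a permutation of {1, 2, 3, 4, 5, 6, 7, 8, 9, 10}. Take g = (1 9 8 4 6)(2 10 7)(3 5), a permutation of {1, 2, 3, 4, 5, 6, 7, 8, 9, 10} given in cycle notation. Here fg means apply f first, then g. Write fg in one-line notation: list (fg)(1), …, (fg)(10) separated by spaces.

10 6 5 3 4 8 9 2 1 7

Chase each element through f then g: 1 → 2 → 10; 2 → 4 → 6; 3 → 3 → 5; 4 → 5 → 3; 5 → 8 → 4; 6 → 9 → 8; 7 → 1 → 9; 8 → 7 → 2; 9 → 6 → 1; 10 → 10 → 7.
Collecting the images, fg = [10 6 5 3 4 8 9 2 1 7].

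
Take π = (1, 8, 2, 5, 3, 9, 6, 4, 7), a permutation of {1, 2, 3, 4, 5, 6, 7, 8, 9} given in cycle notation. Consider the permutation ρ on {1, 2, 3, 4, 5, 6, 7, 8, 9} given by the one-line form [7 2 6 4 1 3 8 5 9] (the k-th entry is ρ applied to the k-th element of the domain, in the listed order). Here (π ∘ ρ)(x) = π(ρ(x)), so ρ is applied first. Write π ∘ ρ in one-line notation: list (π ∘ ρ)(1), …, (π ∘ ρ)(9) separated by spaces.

Chase each element through ρ then π: 1 → 7 → 1; 2 → 2 → 5; 3 → 6 → 4; 4 → 4 → 7; 5 → 1 → 8; 6 → 3 → 9; 7 → 8 → 2; 8 → 5 → 3; 9 → 9 → 6.
Collecting the images, π ∘ ρ = [1 5 4 7 8 9 2 3 6].

1 5 4 7 8 9 2 3 6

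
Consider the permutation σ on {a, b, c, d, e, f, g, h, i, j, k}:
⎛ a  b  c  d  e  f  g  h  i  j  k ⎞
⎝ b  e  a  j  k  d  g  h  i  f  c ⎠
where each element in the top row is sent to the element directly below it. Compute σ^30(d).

Tracing d → j → … returns to d after 3 steps, so d lies in a 3-cycle (d j f).
Since the cycle has length 3, σ^30 acts on it the same as σ^0 (30 mod 3 = 0).
So σ^30(d) = d.

d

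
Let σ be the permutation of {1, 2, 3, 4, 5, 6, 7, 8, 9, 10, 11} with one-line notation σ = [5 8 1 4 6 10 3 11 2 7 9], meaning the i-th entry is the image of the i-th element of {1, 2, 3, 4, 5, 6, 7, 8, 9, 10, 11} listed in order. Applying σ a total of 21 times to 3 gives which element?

Tracing 3 → 1 → … returns to 3 after 6 steps, so 3 lies in a 6-cycle (1 5 6 10 7 3).
Powers repeat with period 6 on this cycle, and 21 mod 6 = 3, so σ^21(3) = σ^3(3).
Advancing 3 steps from 3: 3 → 1 → 5 → 6.

6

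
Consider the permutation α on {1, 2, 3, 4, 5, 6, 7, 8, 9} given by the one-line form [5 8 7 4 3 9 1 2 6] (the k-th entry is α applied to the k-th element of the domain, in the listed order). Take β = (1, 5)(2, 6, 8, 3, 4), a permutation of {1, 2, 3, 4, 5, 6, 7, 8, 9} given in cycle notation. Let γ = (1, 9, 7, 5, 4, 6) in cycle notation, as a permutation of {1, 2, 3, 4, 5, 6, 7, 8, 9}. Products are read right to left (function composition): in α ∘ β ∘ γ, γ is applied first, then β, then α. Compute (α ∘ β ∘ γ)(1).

6

Apply the permutations in order: γ(1) = 9, then β(9) = 9, then α(9) = 6. So (α ∘ β ∘ γ)(1) = 6.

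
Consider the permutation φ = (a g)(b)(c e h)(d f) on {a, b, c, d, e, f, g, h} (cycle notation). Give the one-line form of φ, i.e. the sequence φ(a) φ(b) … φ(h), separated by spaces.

Reading each image from the cycles: a→g, b→b, c→e, d→f, e→h, f→d, g→a, h→c.
Listing these in domain order gives g b e f h d a c.

g b e f h d a c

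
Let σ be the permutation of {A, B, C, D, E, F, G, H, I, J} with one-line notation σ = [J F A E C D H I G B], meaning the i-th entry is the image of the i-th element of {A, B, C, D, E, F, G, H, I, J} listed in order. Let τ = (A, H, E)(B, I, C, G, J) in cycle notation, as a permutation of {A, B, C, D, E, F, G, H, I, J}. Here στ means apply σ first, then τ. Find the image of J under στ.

I

(στ)(J) = τ(σ(J)). σ(J) = B, then τ(B) = I. So (στ)(J) = I.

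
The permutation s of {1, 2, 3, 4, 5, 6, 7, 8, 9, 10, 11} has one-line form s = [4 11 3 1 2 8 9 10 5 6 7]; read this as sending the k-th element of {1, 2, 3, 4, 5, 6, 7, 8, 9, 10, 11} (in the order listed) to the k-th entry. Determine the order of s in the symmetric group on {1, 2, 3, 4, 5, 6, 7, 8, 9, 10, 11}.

30

Decomposing into disjoint cycles gives cycle lengths 5, 3, 2, 1.
The order of s is the least common multiple of its cycle lengths: lcm(5, 3, 2) = 30.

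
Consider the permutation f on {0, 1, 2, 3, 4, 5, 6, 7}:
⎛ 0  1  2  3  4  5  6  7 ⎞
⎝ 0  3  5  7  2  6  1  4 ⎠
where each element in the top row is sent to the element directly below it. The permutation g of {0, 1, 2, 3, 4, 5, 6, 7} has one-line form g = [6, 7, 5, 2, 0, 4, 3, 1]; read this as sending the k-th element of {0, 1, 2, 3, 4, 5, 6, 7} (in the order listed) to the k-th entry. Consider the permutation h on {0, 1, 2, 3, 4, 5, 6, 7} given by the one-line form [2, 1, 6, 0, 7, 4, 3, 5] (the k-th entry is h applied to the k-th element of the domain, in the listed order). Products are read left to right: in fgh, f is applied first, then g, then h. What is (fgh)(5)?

0

Apply the permutations in order: f(5) = 6, then g(6) = 3, then h(3) = 0. So (fgh)(5) = 0.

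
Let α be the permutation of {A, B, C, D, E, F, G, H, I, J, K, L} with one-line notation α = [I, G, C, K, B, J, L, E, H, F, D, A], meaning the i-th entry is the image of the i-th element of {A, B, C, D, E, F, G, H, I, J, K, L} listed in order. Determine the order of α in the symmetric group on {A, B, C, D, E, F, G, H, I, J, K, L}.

The disjoint-cycle form of α has cycle lengths 7, 2, 2, 1.
The order of α is the least common multiple of its cycle lengths: lcm(7, 2, 2) = 14.

14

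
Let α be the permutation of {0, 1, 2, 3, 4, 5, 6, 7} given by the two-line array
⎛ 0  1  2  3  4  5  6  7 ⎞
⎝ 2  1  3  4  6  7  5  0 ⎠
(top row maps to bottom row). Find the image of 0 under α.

2

The entry below 0 in the array is 2, so α(0) = 2.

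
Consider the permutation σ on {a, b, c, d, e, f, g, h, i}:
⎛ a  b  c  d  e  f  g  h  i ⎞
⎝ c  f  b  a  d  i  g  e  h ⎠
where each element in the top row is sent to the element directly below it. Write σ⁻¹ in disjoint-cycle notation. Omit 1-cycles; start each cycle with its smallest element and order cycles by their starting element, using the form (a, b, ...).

(a, d, e, h, i, f, b, c)

First write σ in disjoint cycles: (a, c, b, f, i, h, e, d).
The inverse reverses every cycle; in canonical form, σ⁻¹ = (a, d, e, h, i, f, b, c).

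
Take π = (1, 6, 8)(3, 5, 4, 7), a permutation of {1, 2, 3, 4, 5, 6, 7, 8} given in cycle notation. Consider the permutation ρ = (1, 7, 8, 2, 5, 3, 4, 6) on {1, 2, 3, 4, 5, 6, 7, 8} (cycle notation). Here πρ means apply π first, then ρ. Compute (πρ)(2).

5

(πρ)(2) = ρ(π(2)). π(2) = 2, then ρ(2) = 5. So (πρ)(2) = 5.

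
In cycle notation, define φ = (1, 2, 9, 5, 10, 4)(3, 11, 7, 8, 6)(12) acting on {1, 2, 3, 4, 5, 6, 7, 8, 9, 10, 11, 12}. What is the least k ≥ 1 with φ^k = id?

30

The disjoint cycles have lengths 6, 5, 1.
The order is lcm(6, 5) = 30.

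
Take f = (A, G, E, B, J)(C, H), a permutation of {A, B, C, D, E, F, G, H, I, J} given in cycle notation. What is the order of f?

The cycle type of f is (5, 2, 1, 1, 1).
Since disjoint cycles commute, ord(f) = lcm(5, 2) = 10.

10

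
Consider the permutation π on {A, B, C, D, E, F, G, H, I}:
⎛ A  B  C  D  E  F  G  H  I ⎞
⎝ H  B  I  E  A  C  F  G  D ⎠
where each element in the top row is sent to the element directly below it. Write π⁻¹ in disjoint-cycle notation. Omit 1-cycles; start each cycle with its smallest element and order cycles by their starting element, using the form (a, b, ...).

(A, E, D, I, C, F, G, H)

First write π in disjoint cycles: (A, H, G, F, C, I, D, E).
Reversing each cycle (and rotating so the smallest element leads) gives π⁻¹ = (A, E, D, I, C, F, G, H).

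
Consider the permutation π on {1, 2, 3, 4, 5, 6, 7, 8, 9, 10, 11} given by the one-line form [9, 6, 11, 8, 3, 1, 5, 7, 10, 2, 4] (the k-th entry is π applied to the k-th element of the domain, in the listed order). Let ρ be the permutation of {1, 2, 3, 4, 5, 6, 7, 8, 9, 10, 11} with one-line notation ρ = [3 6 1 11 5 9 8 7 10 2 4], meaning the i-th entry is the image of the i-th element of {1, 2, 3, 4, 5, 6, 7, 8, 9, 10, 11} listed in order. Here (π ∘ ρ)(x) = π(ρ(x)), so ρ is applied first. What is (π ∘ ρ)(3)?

ρ(3) = 1, then π(1) = 9; composing gives (π ∘ ρ)(3) = 9.

9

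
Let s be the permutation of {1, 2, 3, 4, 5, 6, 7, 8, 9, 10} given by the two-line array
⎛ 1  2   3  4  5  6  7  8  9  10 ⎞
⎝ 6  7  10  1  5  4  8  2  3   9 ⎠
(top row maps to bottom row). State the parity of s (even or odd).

even

In disjoint-cycle form the cycle lengths are 3, 3, 3, 1.
A cycle is odd iff its length is even; s has 0 even-length cycles, so sgn(s) = (−1)^0 and s is even.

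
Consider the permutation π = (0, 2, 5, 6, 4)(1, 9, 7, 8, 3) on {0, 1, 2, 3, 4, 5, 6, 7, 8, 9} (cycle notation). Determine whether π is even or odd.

The cycle lengths are 5, 5.
A cycle of length ℓ contributes ℓ−1 transpositions, so π is a product of 4 + 4 = 8 transpositions — even.

even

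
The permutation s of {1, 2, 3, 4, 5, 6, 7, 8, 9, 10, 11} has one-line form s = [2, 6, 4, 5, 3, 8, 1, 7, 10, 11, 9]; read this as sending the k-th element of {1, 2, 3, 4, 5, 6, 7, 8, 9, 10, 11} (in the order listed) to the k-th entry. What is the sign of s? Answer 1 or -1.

In disjoint-cycle form the cycle lengths are 5, 3, 3.
A cycle is odd iff its length is even; s has 0 even-length cycles, so sgn(s) = (−1)^0 and s is even.

1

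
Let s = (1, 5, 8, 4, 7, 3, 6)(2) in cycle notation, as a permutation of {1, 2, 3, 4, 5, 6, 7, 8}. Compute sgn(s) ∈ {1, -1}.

The cycle lengths are 7, 1.
A cycle is odd iff its length is even; s has 0 even-length cycles, so sgn(s) = (−1)^0 and s is even.

1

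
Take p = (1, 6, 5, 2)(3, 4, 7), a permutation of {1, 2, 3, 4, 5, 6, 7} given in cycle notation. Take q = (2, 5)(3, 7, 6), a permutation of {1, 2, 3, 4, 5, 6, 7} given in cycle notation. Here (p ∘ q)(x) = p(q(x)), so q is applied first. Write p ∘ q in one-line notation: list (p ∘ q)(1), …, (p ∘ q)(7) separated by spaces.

6 2 3 7 1 4 5

Chase each element through q then p: 1 → 1 → 6; 2 → 5 → 2; 3 → 7 → 3; 4 → 4 → 7; 5 → 2 → 1; 6 → 3 → 4; 7 → 6 → 5.
So p ∘ q in one-line form is 6 2 3 7 1 4 5.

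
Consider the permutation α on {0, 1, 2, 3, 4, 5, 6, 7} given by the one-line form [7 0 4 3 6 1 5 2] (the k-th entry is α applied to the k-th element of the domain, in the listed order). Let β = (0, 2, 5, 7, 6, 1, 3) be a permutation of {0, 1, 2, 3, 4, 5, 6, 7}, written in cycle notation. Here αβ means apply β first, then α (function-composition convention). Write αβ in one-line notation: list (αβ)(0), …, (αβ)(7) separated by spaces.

4 3 1 7 6 2 0 5

(αβ)(x) = α(β(x)). Computing each image: α(β(0)) = α(2) = 4, α(β(1)) = α(3) = 3, α(β(2)) = α(5) = 1, α(β(3)) = α(0) = 7, α(β(4)) = α(4) = 6, α(β(5)) = α(7) = 2, α(β(6)) = α(1) = 0, α(β(7)) = α(6) = 5.
Hence αβ = [4 3 1 7 6 2 0 5].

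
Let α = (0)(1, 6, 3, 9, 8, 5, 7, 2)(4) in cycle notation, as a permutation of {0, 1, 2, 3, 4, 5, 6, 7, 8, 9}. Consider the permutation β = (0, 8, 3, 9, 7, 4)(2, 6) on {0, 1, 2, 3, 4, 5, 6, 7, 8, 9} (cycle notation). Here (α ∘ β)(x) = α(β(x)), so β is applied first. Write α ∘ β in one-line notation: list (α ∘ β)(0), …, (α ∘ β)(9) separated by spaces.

5 6 3 8 0 7 1 4 9 2

For each element, apply β then α: 0 → 8 → 5; 1 → 1 → 6; 2 → 6 → 3; 3 → 9 → 8; 4 → 0 → 0; 5 → 5 → 7; 6 → 2 → 1; 7 → 4 → 4; 8 → 3 → 9; 9 → 7 → 2.
Collecting the images, α ∘ β = [5 6 3 8 0 7 1 4 9 2].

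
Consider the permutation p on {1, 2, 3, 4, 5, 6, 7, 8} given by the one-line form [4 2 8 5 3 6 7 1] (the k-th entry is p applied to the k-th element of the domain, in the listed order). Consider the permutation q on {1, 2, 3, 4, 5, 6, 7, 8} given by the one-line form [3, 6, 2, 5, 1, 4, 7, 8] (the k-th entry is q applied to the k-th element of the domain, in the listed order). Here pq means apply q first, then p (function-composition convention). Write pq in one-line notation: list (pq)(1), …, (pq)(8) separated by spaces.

8 6 2 3 4 5 7 1

(pq)(x) = p(q(x)). Computing each image: p(q(1)) = p(3) = 8, p(q(2)) = p(6) = 6, p(q(3)) = p(2) = 2, p(q(4)) = p(5) = 3, p(q(5)) = p(1) = 4, p(q(6)) = p(4) = 5, p(q(7)) = p(7) = 7, p(q(8)) = p(8) = 1.
Hence pq = [8 6 2 3 4 5 7 1].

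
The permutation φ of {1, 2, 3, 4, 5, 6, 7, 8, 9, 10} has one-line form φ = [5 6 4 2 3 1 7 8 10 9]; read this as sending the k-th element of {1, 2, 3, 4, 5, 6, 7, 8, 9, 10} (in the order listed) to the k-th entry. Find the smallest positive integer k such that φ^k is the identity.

The disjoint-cycle form of φ has cycle lengths 6, 2, 1, 1.
Since disjoint cycles commute, ord(φ) = lcm(6, 2) = 6.

6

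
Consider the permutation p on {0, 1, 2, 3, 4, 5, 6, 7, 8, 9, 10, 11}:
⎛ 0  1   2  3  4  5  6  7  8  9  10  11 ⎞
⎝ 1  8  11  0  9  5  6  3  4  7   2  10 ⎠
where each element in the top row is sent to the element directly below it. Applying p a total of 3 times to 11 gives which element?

11

Tracing 11 → 10 → … returns to 11 after 3 steps, so 11 lies in a 3-cycle (2, 11, 10).
Powers repeat with period 3 on this cycle, and 3 mod 3 = 0, so p^3(11) = p^0(11).
So p^3(11) = 11.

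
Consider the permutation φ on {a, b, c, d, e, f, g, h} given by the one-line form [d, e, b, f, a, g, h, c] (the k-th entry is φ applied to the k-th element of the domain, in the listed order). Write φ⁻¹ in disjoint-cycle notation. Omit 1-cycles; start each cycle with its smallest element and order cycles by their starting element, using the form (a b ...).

(a e b c h g f d)

First write φ in disjoint cycles: (a d f g h c b e).
The inverse reverses every cycle; in canonical form, φ⁻¹ = (a e b c h g f d).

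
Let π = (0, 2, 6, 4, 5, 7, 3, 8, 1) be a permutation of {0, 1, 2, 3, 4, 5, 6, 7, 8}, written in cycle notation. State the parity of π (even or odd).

even

The cycle lengths are 9.
A cycle of length ℓ contributes ℓ−1 transpositions, so π is a product of 8 transpositions — even.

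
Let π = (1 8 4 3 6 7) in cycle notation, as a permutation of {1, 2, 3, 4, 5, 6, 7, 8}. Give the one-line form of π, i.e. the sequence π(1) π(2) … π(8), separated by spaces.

8 2 6 3 5 7 1 4

Image by image: 1↦8, 2↦2, 3↦6, 4↦3, 5↦5, 6↦7, 7↦1, 8↦4.
So the one-line form is 8 2 6 3 5 7 1 4.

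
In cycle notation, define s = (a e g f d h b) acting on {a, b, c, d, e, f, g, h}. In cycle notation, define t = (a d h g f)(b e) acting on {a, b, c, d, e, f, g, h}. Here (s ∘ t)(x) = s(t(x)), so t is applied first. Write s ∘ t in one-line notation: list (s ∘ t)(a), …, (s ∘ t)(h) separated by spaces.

Chase each element through t then s: a → d → h; b → e → g; c → c → c; d → h → b; e → b → a; f → a → e; g → f → d; h → g → f.
Collecting the images, s ∘ t = [h g c b a e d f].

h g c b a e d f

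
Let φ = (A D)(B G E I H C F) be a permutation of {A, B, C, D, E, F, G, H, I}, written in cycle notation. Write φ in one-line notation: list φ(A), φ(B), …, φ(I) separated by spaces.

Reading each image from the cycles: A→D, B→G, C→F, D→A, E→I, F→B, G→E, H→C, I→H.
Listing these in domain order gives D G F A I B E C H.

D G F A I B E C H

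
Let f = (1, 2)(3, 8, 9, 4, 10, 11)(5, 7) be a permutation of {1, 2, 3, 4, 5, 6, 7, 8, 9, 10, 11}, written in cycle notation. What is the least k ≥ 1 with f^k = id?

The cycle type of f is (6, 2, 2, 1).
The order is lcm(6, 2, 2) = 6.

6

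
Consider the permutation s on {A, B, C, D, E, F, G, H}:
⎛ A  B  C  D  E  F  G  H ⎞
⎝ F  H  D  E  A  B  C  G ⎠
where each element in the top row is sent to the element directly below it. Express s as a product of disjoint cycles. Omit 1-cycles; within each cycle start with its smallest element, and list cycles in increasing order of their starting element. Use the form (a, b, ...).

Iterating s from A gives A → F → B → H → G → C → D → E → A; that is the 8-cycle (A, F, B, H, G, C, D, E).
Continuing from each remaining unvisited element yields (A, F, B, H, G, C, D, E).

(A, F, B, H, G, C, D, E)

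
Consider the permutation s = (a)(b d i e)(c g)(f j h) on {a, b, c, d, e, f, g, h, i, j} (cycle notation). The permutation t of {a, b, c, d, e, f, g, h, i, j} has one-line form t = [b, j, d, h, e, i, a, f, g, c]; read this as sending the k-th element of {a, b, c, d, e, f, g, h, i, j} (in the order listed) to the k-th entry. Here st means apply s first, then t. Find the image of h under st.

i

(st)(h) = t(s(h)). s(h) = f, then t(f) = i. So (st)(h) = i.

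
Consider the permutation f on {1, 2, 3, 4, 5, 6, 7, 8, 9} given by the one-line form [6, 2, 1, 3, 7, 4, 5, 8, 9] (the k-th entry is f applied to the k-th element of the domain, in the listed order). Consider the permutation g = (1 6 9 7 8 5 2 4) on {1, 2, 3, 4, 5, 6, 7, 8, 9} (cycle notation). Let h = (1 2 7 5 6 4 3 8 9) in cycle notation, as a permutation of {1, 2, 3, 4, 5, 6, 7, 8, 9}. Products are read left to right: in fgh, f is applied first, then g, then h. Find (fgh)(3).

(fgh)(3) = h(g(f(3))). f(3) = 1, then g(1) = 6, then h(6) = 4, so the result is 4.

4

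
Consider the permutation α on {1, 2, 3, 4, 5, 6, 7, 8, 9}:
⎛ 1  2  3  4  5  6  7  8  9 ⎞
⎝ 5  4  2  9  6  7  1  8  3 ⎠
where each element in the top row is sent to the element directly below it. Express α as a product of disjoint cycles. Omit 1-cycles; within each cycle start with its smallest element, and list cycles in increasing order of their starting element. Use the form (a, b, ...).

Start at 1 and follow images: 1 → 5 → 6 → 7 → 1, giving the cycle (1, 5, 6, 7).
Repeating from the next unused element and collecting all non-trivial cycles gives (1, 5, 6, 7)(2, 4, 9, 3).

(1, 5, 6, 7)(2, 4, 9, 3)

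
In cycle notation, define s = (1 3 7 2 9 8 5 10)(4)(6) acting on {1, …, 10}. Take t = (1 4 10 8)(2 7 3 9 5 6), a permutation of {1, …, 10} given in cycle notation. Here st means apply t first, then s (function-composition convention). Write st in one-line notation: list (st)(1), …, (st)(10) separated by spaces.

4 2 8 1 6 9 7 3 10 5

Chase each element through t then s: 1 → 4 → 4; 2 → 7 → 2; 3 → 9 → 8; 4 → 10 → 1; 5 → 6 → 6; 6 → 2 → 9; 7 → 3 → 7; 8 → 1 → 3; 9 → 5 → 10; 10 → 8 → 5.
Collecting the images, st = [4 2 8 1 6 9 7 3 10 5].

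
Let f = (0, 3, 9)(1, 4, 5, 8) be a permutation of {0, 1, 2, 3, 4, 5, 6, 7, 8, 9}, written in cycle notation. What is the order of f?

12

The cycle type of f is (4, 3, 1, 1, 1).
The order is lcm(4, 3) = 12.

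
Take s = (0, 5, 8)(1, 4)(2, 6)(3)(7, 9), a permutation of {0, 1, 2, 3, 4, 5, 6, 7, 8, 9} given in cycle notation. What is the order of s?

The disjoint cycles have lengths 3, 2, 2, 2, 1.
Since disjoint cycles commute, ord(s) = lcm(3, 2, 2, 2) = 6.

6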